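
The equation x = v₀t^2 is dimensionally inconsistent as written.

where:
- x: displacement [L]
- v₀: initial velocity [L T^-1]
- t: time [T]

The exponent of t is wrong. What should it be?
The exponent of t should be 1: x = v₀t

The LHS x has dimensions [L]; t has dimensions [T].
As written, the RHS v₀t^2 (exponent 2 on t) has dimensions [L T], which does not match.
With exponent 1, the RHS v₀t has dimensions [L], matching the LHS.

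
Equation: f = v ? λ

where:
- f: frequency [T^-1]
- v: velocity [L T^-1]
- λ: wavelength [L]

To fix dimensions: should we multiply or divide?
division (÷): f = v ÷ λ

f [T^-1]; v [L T^-1]; λ [L].
v × λ → [L^2 T^-1] ✗
v ÷ λ → [T^-1] ✓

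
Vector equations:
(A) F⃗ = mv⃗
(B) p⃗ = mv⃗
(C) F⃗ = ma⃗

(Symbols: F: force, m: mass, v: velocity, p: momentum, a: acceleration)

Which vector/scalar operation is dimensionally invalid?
(A) F⃗ = mv⃗

(A) F⃗ = mv⃗: LHS [L M T^-2], RHS [L M T^-1] ✗ — mass times velocity is momentum, not force; should be ma⃗
(B) p⃗ = mv⃗: LHS [L M T^-1], RHS [L M T^-1] ✓ — mass (scalar) times velocity (vector)
(C) F⃗ = ma⃗: LHS [L M T^-2], RHS [L M T^-2] ✓ — Force and acceleration are vectors, mass is a scalar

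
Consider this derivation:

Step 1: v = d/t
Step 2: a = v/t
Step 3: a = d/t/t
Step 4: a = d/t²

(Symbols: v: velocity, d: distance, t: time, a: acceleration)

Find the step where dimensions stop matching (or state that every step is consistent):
No step introduces an error — all steps are dimensionally consistent.

Step 1: v = d/t → LHS [L T^-1], RHS [L T^-1] ✓
Step 2: a = v/t → LHS [L T^-2], RHS [L T^-2] ✓
Step 3: a = d/t/t → LHS [L T^-2], RHS [L T^-2] ✓
Step 4: a = d/t² → LHS [L T^-2], RHS [L T^-2] ✓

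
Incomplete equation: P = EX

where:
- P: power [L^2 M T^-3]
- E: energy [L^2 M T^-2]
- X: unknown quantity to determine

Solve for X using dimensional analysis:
X = f (inverse time / frequency (1/t)), dimensions [T^-1]

P has dimensions [L^2 M T^-3]; the rest of the RHS (E) has dimensions [L^2 M T^-2].
So X must have dimensions [T^-1] — X = f (inverse time / frequency (1/t)).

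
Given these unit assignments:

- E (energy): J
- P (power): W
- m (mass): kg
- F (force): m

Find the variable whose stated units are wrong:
F

The variable F (force) should have units N, not m.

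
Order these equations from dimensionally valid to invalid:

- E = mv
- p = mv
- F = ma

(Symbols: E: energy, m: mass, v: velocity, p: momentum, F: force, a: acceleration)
Dimensionally correct: p = mv, F = ma
Dimensionally incorrect: E = mv
Ordered (correct first, then incorrect): p = mv, F = ma, E = mv

- E = mv: LHS [L^2 M T^-2], RHS [L M T^-1] → incorrect ✗
- p = mv: LHS [L M T^-1], RHS [L M T^-1] → correct ✓
- F = ma: LHS [L M T^-2], RHS [L M T^-2] → correct ✓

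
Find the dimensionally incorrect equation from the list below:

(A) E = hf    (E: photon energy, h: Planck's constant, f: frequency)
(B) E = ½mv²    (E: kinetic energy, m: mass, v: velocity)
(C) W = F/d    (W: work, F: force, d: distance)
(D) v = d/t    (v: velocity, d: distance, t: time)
(C) W = F/d

The equation (C) W = F/d is dimensionally incorrect.

LHS (W): [L^2 M T^-2]
RHS (F/d): [M T^-2] ✗

The dimensions do not match. The other three equations balance.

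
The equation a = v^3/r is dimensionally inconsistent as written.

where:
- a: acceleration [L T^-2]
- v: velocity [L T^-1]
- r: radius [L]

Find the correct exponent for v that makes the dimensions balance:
The exponent of v should be 2: a = v^2/r

The LHS a has dimensions [L T^-2]; v has dimensions [L T^-1].
As written, the RHS v^3/r (exponent 3 on v) has dimensions [L^2 T^-3], which does not match.
With exponent 2, the RHS v^2/r has dimensions [L T^-2], matching the LHS.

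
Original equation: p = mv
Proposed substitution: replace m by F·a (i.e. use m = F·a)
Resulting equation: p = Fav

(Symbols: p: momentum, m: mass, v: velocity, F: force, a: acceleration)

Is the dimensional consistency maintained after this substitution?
No

[m] = [M] and [F·a] = [L^2 M T^-4]. These differ, so the substitution replaces a quantity by one of different dimensions and the result p = Fav has LHS [L M T^-1] vs RHS [L^3 M T^-5] — inconsistent.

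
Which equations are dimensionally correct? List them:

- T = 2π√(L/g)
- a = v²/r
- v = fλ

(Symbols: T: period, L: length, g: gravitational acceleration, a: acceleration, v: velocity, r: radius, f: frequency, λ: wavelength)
Dimensionally correct: T = 2π√(L/g), a = v²/r, v = fλ
Dimensionally incorrect: none
Ordered (correct first, then incorrect): T = 2π√(L/g), a = v²/r, v = fλ

- T = 2π√(L/g): LHS [T], RHS [T] → correct ✓
- a = v²/r: LHS [L T^-2], RHS [L T^-2] → correct ✓
- v = fλ: LHS [L T^-1], RHS [L T^-1] → correct ✓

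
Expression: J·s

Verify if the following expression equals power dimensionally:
No

The expression J·s has dimensions [L^2 M T^-1], but power has dimensions [L^2 M T^-3].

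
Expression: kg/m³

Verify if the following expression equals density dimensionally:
Yes

The expression kg/m³ has dimensions [L^-3 M], which is exactly density [L^-3 M].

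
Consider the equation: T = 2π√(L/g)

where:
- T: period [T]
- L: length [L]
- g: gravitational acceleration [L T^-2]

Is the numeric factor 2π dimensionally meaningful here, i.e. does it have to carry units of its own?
No

T has dimensions [T] and √(L/g) already has dimensions [T], so the equation balances without 2π contributing any dimensions. 2π is a pure (dimensionless) number; changing or removing it would not affect dimensional consistency.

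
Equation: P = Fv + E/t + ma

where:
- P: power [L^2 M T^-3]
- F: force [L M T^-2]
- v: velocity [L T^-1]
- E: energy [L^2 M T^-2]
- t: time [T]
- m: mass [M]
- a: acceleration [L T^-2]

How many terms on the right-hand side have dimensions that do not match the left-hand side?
1

LHS P: [L^2 M T^-3]
- Fv: [L^2 M T^-3] ✓
- E/t: [L^2 M T^-3] ✓
- ma: [L M T^-2] ✗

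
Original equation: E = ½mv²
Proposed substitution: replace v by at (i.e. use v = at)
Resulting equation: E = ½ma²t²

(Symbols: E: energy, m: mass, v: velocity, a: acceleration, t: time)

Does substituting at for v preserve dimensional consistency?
Yes

[v] = [L T^-1] and [at] = [L T^-1]. These match, so the substitution replaces a quantity by one of the same dimensions and the result E = ½ma²t² has LHS [L^2 M T^-2] vs RHS [L^2 M T^-2] — still consistent.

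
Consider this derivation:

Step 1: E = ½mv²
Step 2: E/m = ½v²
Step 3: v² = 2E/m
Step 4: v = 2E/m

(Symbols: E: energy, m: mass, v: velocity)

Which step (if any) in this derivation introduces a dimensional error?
Step 4

Step 1: E = ½mv² → LHS [L^2 M T^-2], RHS [L^2 M T^-2] ✓
Step 2: E/m = ½v² → LHS [L^2 T^-2], RHS [L^2 T^-2] ✓
Step 3: v² = 2E/m → LHS [L^2 T^-2], RHS [L^2 T^-2] ✓
Step 4: v = 2E/m → LHS [L T^-1], RHS [L^2 T^-2] ✗

The first dimensional inconsistency appears in step 4: v = 2E/m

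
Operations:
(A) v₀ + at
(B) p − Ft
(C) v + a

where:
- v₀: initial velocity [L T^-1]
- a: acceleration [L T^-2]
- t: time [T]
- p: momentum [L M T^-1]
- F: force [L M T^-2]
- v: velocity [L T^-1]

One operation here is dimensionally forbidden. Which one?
(C) v + a

(A) v₀ + at: v₀ [L T^-1] and at [L T^-1] — same dimensions ✓
(B) p − Ft: p [L M T^-1] and Ft [L M T^-1] — same dimensions ✓
(C) v + a: v [L T^-1] and a [L T^-2] — different dimensions cannot be added/subtracted ✗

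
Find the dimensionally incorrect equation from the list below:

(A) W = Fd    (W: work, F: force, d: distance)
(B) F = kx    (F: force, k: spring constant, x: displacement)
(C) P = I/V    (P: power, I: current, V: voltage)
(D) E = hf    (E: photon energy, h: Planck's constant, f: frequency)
(C) P = I/V

The equation (C) P = I/V is dimensionally incorrect.

LHS (P): [L^2 M T^-3]
RHS (I/V): [I^2 L^-2 M^-1 T^3] ✗

The dimensions do not match. The other three equations balance.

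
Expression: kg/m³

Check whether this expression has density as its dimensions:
Yes

The expression kg/m³ has dimensions [L^-3 M], which is exactly density [L^-3 M].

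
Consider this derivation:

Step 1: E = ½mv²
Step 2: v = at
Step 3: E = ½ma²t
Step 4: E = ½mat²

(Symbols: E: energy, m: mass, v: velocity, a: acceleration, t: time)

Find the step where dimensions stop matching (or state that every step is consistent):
Step 3

Step 1: E = ½mv² → LHS [L^2 M T^-2], RHS [L^2 M T^-2] ✓
Step 2: v = at → LHS [L T^-1], RHS [L T^-1] ✓
Step 3: E = ½ma²t → LHS [L^2 M T^-2], RHS [L^2 M T^-3] ✗

The first dimensional inconsistency appears in step 3: E = ½ma²t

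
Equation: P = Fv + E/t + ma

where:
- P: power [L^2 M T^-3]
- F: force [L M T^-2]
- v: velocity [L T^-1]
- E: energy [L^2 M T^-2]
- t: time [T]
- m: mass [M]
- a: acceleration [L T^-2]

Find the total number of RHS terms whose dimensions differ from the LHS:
1

LHS P: [L^2 M T^-3]
- Fv: [L^2 M T^-3] ✓
- E/t: [L^2 M T^-3] ✓
- ma: [L M T^-2] ✗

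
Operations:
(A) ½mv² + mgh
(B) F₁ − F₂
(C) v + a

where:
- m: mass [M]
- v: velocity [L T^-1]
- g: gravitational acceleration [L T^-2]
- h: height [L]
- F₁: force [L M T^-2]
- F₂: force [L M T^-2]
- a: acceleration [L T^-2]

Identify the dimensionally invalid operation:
(C) v + a

(A) ½mv² + mgh: ½mv² [L^2 M T^-2] and mgh [L^2 M T^-2] — same dimensions ✓
(B) F₁ − F₂: F₁ [L M T^-2] and F₂ [L M T^-2] — same dimensions ✓
(C) v + a: v [L T^-1] and a [L T^-2] — different dimensions cannot be added/subtracted ✗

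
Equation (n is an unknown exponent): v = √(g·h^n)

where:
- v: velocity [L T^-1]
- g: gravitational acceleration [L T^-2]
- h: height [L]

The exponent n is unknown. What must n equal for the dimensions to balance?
n = 1

v has dimensions [L T^-1]; h has dimensions [L].
With n = 1: √(g·h^1) has dimensions [L T^-1], matching the LHS ✓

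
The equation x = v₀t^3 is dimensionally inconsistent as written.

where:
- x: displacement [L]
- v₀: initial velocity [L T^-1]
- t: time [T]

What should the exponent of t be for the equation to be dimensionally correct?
The exponent of t should be 1: x = v₀t

The LHS x has dimensions [L]; t has dimensions [T].
As written, the RHS v₀t^3 (exponent 3 on t) has dimensions [L T^2], which does not match.
With exponent 1, the RHS v₀t has dimensions [L], matching the LHS.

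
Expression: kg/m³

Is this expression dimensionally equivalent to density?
Yes

The expression kg/m³ has dimensions [L^-3 M], which is exactly density [L^-3 M].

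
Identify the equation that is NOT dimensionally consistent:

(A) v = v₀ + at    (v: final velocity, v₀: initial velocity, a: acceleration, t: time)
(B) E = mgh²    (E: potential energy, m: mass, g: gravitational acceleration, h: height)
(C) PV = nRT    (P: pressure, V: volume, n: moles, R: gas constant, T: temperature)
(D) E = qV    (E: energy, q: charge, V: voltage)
(B) E = mgh²

The equation (B) E = mgh² is dimensionally incorrect.

LHS (E): [L^2 M T^-2]
RHS (mgh²): [L^3 M T^-2] ✗

The dimensions do not match. The other three equations balance.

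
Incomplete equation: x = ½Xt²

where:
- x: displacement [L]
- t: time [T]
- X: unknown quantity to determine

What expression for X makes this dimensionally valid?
X = a (acceleration), dimensions [L T^-2]

x has dimensions [L]; the rest of the RHS (½ t²) has dimensions [T^2].
So X must have dimensions [L T^-2] — X = a (acceleration).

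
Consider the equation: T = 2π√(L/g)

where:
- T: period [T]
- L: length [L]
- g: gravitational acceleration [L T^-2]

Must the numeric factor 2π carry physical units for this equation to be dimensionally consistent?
No

T has dimensions [T] and √(L/g) already has dimensions [T], so the equation balances without 2π contributing any dimensions. 2π is a pure (dimensionless) number; changing or removing it would not affect dimensional consistency.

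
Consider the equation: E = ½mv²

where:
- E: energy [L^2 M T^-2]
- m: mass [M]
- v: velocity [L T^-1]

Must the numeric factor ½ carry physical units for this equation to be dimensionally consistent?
No

E has dimensions [L^2 M T^-2] and mv² already has dimensions [L^2 M T^-2], so the equation balances without ½ contributing any dimensions. ½ is a pure (dimensionless) number; changing or removing it would not affect dimensional consistency.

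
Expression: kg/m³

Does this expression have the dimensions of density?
Yes

The expression kg/m³ has dimensions [L^-3 M], which is exactly density [L^-3 M].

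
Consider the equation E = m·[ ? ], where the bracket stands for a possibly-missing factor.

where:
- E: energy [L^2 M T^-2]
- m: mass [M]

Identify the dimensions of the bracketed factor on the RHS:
[L^2 T^-2] — velocity squared (e.g. v²)

E has dimensions [L^2 M T^-2]; m has dimensions [M].
The bracketed factor must supply [L^2 M T^-2] / [M] = [L^2 T^-2].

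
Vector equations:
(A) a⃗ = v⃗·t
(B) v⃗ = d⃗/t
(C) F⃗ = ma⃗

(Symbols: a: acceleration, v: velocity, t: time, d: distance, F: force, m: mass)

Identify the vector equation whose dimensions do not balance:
(A) a⃗ = v⃗·t

(A) a⃗ = v⃗·t: LHS [L T^-2], RHS [L] ✗ — acceleration is velocity per time; should be v⃗/t
(B) v⃗ = d⃗/t: LHS [L T^-1], RHS [L T^-1] ✓ — displacement (vector) divided by time (scalar)
(C) F⃗ = ma⃗: LHS [L M T^-2], RHS [L M T^-2] ✓ — Force and acceleration are vectors, mass is a scalar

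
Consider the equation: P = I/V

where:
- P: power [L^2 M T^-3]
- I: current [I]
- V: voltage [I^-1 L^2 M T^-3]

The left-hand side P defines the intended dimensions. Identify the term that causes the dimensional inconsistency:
The right-hand side term I/V

P has dimensions [L^2 M T^-3], but I/V has dimensions [I^2 L^-2 M^-1 T^3], so the term I/V is dimensionally wrong for P.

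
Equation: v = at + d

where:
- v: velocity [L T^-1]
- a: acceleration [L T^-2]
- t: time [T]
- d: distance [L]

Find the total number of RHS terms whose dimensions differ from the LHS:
1

LHS v: [L T^-1]
- at: [L T^-1] ✓
- d: [L] ✗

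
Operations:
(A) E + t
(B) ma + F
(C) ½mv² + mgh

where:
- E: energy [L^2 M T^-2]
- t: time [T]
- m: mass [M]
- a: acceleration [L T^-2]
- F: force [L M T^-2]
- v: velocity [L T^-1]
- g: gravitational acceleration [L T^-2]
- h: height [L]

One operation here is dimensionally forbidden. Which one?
(A) E + t

(A) E + t: E [L^2 M T^-2] and t [T] — different dimensions cannot be added/subtracted ✗
(B) ma + F: ma [L M T^-2] and F [L M T^-2] — same dimensions ✓
(C) ½mv² + mgh: ½mv² [L^2 M T^-2] and mgh [L^2 M T^-2] — same dimensions ✓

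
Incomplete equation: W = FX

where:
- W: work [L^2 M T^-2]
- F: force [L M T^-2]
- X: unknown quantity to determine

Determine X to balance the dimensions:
X = d (distance), dimensions [L]

W has dimensions [L^2 M T^-2]; the rest of the RHS (F) has dimensions [L M T^-2].
So X must have dimensions [L] — X = d (distance).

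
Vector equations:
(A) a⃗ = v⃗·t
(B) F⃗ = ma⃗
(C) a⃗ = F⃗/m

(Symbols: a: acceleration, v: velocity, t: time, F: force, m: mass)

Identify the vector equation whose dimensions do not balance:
(A) a⃗ = v⃗·t

(A) a⃗ = v⃗·t: LHS [L T^-2], RHS [L] ✗ — acceleration is velocity per time; should be v⃗/t
(B) F⃗ = ma⃗: LHS [L M T^-2], RHS [L M T^-2] ✓ — Force and acceleration are vectors, mass is a scalar
(C) a⃗ = F⃗/m: LHS [L T^-2], RHS [L T^-2] ✓ — force (vector) divided by mass (scalar)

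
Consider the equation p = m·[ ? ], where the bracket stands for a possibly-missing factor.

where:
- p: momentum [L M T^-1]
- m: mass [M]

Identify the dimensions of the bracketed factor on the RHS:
[L T^-1] — velocity (e.g. v)

p has dimensions [L M T^-1]; m has dimensions [M].
The bracketed factor must supply [L M T^-1] / [M] = [L T^-1].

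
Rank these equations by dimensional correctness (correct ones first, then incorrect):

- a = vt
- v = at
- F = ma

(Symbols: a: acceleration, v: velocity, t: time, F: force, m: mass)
Dimensionally correct: v = at, F = ma
Dimensionally incorrect: a = vt
Ordered (correct first, then incorrect): v = at, F = ma, a = vt

- a = vt: LHS [L T^-2], RHS [L] → incorrect ✗
- v = at: LHS [L T^-1], RHS [L T^-1] → correct ✓
- F = ma: LHS [L M T^-2], RHS [L M T^-2] → correct ✓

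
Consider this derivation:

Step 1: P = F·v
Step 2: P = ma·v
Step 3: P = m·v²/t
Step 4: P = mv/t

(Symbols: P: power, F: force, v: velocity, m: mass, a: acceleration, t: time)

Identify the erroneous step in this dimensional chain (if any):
Step 4

Step 1: P = F·v → LHS [L^2 M T^-3], RHS [L^2 M T^-3] ✓
Step 2: P = ma·v → LHS [L^2 M T^-3], RHS [L^2 M T^-3] ✓
Step 3: P = m·v²/t → LHS [L^2 M T^-3], RHS [L^2 M T^-3] ✓
Step 4: P = mv/t → LHS [L^2 M T^-3], RHS [L M T^-2] ✗

The first dimensional inconsistency appears in step 4: P = mv/t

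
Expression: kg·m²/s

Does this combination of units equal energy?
No

The expression kg·m²/s has dimensions [L^2 M T^-1], but energy has dimensions [L^2 M T^-2].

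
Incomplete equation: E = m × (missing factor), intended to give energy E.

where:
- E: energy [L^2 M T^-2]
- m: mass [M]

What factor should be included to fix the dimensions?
v² (velocity squared), dimensions [L^2 T^-2]

E has dimensions [L^2 M T^-2] and m has dimensions [M].
The missing factor must have dimensions [L^2 M T^-2] / [M] = [L^2 T^-2], i.e. velocity squared (v²).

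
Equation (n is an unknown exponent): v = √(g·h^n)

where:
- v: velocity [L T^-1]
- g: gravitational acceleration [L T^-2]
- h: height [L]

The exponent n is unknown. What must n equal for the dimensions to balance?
n = 1

v has dimensions [L T^-1]; h has dimensions [L].
With n = 1: √(g·h^1) has dimensions [L T^-1], matching the LHS ✓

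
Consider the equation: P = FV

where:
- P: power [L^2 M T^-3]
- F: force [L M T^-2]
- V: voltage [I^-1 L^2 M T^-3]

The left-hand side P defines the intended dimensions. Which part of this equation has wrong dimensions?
The right-hand side term FV

P has dimensions [L^2 M T^-3], but FV has dimensions [I^-1 L^3 M^2 T^-5], so the term FV is dimensionally wrong for P.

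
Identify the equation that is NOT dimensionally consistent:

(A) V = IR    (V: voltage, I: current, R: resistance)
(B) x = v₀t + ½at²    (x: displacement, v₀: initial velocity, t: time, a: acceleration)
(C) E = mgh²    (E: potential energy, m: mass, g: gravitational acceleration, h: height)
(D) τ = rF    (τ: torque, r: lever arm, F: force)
(C) E = mgh²

The equation (C) E = mgh² is dimensionally incorrect.

LHS (E): [L^2 M T^-2]
RHS (mgh²): [L^3 M T^-2] ✗

The dimensions do not match. The other three equations balance.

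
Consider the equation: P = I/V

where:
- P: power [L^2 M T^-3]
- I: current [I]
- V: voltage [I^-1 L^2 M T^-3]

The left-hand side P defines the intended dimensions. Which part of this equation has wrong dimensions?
The right-hand side term I/V

P has dimensions [L^2 M T^-3], but I/V has dimensions [I^2 L^-2 M^-1 T^3], so the term I/V is dimensionally wrong for P.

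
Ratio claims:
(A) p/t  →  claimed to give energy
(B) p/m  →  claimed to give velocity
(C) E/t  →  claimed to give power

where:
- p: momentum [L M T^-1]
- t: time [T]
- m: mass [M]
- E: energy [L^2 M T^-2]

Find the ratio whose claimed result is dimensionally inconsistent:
(A) p/t does not give energy

(A) p/t: [L M T^-2] ≠ energy [L^2 M T^-2] ✗
(B) p/m: [L T^-1] = velocity [L T^-1] ✓
(C) E/t: [L^2 M T^-3] = power [L^2 M T^-3] ✓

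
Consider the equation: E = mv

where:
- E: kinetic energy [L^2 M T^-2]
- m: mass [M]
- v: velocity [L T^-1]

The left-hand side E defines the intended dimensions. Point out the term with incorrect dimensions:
The right-hand side term mv

E has dimensions [L^2 M T^-2], but mv has dimensions [L M T^-1], so the term mv is dimensionally wrong for E.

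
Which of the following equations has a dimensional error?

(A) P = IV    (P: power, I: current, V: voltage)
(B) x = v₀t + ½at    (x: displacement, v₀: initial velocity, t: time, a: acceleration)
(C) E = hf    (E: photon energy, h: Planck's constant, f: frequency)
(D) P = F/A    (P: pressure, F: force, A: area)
(B) x = v₀t + ½at

The equation (B) x = v₀t + ½at is dimensionally incorrect.

LHS (x): [L]
RHS terms:
  - v₀t: [L] ✓
  - ½at: [L T^-1] ✗ (does not match LHS)

The dimensions do not match. The other three equations balance.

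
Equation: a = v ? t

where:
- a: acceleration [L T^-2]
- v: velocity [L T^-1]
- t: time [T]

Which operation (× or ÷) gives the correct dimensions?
division (÷): a = v ÷ t

a [L T^-2]; v [L T^-1]; t [T].
v × t → [L] ✗
v ÷ t → [L T^-2] ✓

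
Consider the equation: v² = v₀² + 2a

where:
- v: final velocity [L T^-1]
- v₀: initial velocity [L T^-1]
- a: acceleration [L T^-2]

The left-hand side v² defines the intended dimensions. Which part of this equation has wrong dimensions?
The term 2a

Checking each RHS term against the LHS:
- v₀²: [L^2 T^-2] — matches v² [L^2 T^-2] ✓
- 2a: [L T^-2] — does NOT match v² [L^2 T^-2] ✗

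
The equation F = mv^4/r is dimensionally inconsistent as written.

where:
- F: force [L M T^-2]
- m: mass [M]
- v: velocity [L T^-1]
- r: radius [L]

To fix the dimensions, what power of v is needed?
The exponent of v should be 2: F = mv^2/r

The LHS F has dimensions [L M T^-2]; v has dimensions [L T^-1].
As written, the RHS mv^4/r (exponent 4 on v) has dimensions [L^3 M T^-4], which does not match.
With exponent 2, the RHS mv^2/r has dimensions [L M T^-2], matching the LHS.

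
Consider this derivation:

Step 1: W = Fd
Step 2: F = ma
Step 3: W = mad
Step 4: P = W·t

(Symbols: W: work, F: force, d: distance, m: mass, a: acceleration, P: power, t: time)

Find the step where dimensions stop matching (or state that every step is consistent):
Step 4

Step 1: W = Fd → LHS [L^2 M T^-2], RHS [L^2 M T^-2] ✓
Step 2: F = ma → LHS [L M T^-2], RHS [L M T^-2] ✓
Step 3: W = mad → LHS [L^2 M T^-2], RHS [L^2 M T^-2] ✓
Step 4: P = W·t → LHS [L^2 M T^-3], RHS [L^2 M T^-1] ✗

The first dimensional inconsistency appears in step 4: P = W·t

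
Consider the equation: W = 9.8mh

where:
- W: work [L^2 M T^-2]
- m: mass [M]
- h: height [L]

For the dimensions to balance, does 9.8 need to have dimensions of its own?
Yes

W has dimensions [L^2 M T^-2], while mh alone has dimensions [L M]. For the equation to balance, the factor 9.8 must carry dimensions [L T^-2] — it is a dimensional constant (a numerical value of a physical quantity with its units suppressed), not a pure number.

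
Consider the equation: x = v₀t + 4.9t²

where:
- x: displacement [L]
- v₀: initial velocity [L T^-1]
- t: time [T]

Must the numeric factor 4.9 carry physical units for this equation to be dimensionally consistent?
Yes

x has dimensions [L], while t² alone has dimensions [T^2]. For the equation to balance, the factor 4.9 must carry dimensions [L T^-2] — it is a dimensional constant (a numerical value of a physical quantity with its units suppressed), not a pure number.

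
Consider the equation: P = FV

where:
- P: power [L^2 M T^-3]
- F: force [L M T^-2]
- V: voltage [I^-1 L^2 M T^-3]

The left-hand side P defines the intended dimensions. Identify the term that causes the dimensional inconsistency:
The right-hand side term FV

P has dimensions [L^2 M T^-3], but FV has dimensions [I^-1 L^3 M^2 T^-5], so the term FV is dimensionally wrong for P.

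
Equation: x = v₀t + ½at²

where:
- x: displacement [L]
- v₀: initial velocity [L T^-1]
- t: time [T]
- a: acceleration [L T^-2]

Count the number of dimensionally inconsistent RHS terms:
0

LHS x: [L]
- v₀t: [L] ✓
- ½at²: [L] ✓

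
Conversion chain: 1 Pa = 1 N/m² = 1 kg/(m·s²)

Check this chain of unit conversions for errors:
The chain is correct (no errors).

Correct: Pascal is Newton per square meter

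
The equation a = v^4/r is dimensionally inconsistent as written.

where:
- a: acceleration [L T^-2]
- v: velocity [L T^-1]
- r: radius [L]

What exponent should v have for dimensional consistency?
The exponent of v should be 2: a = v^2/r

The LHS a has dimensions [L T^-2]; v has dimensions [L T^-1].
As written, the RHS v^4/r (exponent 4 on v) has dimensions [L^3 T^-4], which does not match.
With exponent 2, the RHS v^2/r has dimensions [L T^-2], matching the LHS.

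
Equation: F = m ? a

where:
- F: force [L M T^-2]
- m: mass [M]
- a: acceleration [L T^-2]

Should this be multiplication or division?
multiplication (×): F = m × a

F [L M T^-2]; m [M]; a [L T^-2].
m × a → [L M T^-2] ✓
m ÷ a → [L^-1 M T^2] ✗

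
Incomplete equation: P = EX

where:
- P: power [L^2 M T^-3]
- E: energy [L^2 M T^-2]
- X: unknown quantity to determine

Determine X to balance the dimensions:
X = f (inverse time / frequency (1/t)), dimensions [T^-1]

P has dimensions [L^2 M T^-3]; the rest of the RHS (E) has dimensions [L^2 M T^-2].
So X must have dimensions [T^-1] — X = f (inverse time / frequency (1/t)).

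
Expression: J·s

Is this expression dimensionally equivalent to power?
No

The expression J·s has dimensions [L^2 M T^-1], but power has dimensions [L^2 M T^-3].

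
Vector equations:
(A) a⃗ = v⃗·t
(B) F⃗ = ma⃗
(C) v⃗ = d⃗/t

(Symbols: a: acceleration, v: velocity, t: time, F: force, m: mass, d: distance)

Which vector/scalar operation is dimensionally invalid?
(A) a⃗ = v⃗·t

(A) a⃗ = v⃗·t: LHS [L T^-2], RHS [L] ✗ — acceleration is velocity per time; should be v⃗/t
(B) F⃗ = ma⃗: LHS [L M T^-2], RHS [L M T^-2] ✓ — Force and acceleration are vectors, mass is a scalar
(C) v⃗ = d⃗/t: LHS [L T^-1], RHS [L T^-1] ✓ — displacement (vector) divided by time (scalar)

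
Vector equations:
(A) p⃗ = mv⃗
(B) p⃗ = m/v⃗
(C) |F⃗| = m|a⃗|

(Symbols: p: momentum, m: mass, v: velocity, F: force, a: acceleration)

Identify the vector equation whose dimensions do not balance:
(B) p⃗ = m/v⃗

(A) p⃗ = mv⃗: LHS [L M T^-1], RHS [L M T^-1] ✓ — mass (scalar) times velocity (vector)
(B) p⃗ = m/v⃗: LHS [L M T^-1], RHS [L^-1 M T] ✗ — momentum is mass times velocity; should be mv⃗ (and division by a vector is undefined)
(C) |F⃗| = m|a⃗|: LHS [L M T^-2], RHS [L M T^-2] ✓ — magnitudes of vectors are scalars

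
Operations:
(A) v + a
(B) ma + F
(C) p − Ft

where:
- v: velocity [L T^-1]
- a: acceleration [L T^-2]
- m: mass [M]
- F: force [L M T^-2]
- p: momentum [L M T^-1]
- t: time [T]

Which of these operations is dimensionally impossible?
(A) v + a

(A) v + a: v [L T^-1] and a [L T^-2] — different dimensions cannot be added/subtracted ✗
(B) ma + F: ma [L M T^-2] and F [L M T^-2] — same dimensions ✓
(C) p − Ft: p [L M T^-1] and Ft [L M T^-1] — same dimensions ✓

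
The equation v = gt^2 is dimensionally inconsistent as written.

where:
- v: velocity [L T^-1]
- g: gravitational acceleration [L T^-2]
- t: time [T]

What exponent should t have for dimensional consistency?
The exponent of t should be 1: v = gt

The LHS v has dimensions [L T^-1]; t has dimensions [T].
As written, the RHS gt^2 (exponent 2 on t) has dimensions [L], which does not match.
With exponent 1, the RHS gt has dimensions [L T^-1], matching the LHS.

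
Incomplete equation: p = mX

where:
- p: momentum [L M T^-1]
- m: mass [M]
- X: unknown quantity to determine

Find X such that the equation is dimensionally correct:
X = v (velocity), dimensions [L T^-1]

p has dimensions [L M T^-1]; the rest of the RHS (m) has dimensions [M].
So X must have dimensions [L T^-1] — X = v (velocity).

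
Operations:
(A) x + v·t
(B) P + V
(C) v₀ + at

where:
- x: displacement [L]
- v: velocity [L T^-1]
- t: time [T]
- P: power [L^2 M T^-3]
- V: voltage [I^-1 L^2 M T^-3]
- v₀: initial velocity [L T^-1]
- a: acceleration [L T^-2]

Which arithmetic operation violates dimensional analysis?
(B) P + V

(A) x + v·t: x [L] and v·t [L] — same dimensions ✓
(B) P + V: P [L^2 M T^-3] and V [I^-1 L^2 M T^-3] — different dimensions cannot be added/subtracted ✗
(C) v₀ + at: v₀ [L T^-1] and at [L T^-1] — same dimensions ✓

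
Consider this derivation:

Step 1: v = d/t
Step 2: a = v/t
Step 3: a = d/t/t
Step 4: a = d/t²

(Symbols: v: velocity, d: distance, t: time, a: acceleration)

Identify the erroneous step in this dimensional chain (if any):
No step introduces an error — all steps are dimensionally consistent.

Step 1: v = d/t → LHS [L T^-1], RHS [L T^-1] ✓
Step 2: a = v/t → LHS [L T^-2], RHS [L T^-2] ✓
Step 3: a = d/t/t → LHS [L T^-2], RHS [L T^-2] ✓
Step 4: a = d/t² → LHS [L T^-2], RHS [L T^-2] ✓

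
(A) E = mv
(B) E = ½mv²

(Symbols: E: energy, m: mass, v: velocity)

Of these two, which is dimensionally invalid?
(A)

(A) E = mv: LHS [L^2 M T^-2], RHS [L M T^-1] ✗
(B) E = ½mv²: LHS [L^2 M T^-2], RHS [L^2 M T^-2] ✓

Expression (A) E = mv is dimensionally incorrect.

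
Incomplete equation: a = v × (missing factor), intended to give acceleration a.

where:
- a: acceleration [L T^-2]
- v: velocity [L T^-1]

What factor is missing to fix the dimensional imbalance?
1/t (inverse time), dimensions [T^-1]

a has dimensions [L T^-2] and v has dimensions [L T^-1].
The missing factor must have dimensions [L T^-2] / [L T^-1] = [T^-1], i.e. inverse time (1/t).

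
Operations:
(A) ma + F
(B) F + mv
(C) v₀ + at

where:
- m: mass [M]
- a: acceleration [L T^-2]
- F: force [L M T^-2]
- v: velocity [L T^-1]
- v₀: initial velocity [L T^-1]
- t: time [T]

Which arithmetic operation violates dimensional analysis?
(B) F + mv

(A) ma + F: ma [L M T^-2] and F [L M T^-2] — same dimensions ✓
(B) F + mv: F [L M T^-2] and mv [L M T^-1] — different dimensions cannot be added/subtracted ✗
(C) v₀ + at: v₀ [L T^-1] and at [L T^-1] — same dimensions ✓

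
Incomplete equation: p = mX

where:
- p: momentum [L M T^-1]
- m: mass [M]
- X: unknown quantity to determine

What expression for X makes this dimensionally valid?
X = v (velocity), dimensions [L T^-1]

p has dimensions [L M T^-1]; the rest of the RHS (m) has dimensions [M].
So X must have dimensions [L T^-1] — X = v (velocity).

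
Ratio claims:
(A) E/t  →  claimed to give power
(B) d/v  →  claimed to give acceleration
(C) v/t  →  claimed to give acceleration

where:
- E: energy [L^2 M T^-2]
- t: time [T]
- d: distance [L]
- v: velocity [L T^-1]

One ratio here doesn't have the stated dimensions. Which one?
(B) d/v does not give acceleration

(A) E/t: [L^2 M T^-3] = power [L^2 M T^-3] ✓
(B) d/v: [T] ≠ acceleration [L T^-2] ✗
(C) v/t: [L T^-2] = acceleration [L T^-2] ✓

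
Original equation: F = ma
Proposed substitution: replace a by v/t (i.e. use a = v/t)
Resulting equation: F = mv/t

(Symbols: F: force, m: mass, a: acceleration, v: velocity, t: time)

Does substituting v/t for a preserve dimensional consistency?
Yes

[a] = [L T^-2] and [v/t] = [L T^-2]. These match, so the substitution replaces a quantity by one of the same dimensions and the result F = mv/t has LHS [L M T^-2] vs RHS [L M T^-2] — still consistent.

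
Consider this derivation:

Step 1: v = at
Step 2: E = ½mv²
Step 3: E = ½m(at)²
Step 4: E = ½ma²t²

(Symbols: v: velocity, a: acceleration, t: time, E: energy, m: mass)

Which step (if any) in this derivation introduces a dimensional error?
No step introduces an error — all steps are dimensionally consistent.

Step 1: v = at → LHS [L T^-1], RHS [L T^-1] ✓
Step 2: E = ½mv² → LHS [L^2 M T^-2], RHS [L^2 M T^-2] ✓
Step 3: E = ½m(at)² → LHS [L^2 M T^-2], RHS [L^2 M T^-2] ✓
Step 4: E = ½ma²t² → LHS [L^2 M T^-2], RHS [L^2 M T^-2] ✓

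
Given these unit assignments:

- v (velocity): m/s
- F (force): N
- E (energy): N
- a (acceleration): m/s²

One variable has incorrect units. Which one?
E

The variable E (energy) should have units J, not N.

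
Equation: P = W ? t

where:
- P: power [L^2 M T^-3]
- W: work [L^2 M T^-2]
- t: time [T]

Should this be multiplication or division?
division (÷): P = W ÷ t

P [L^2 M T^-3]; W [L^2 M T^-2]; t [T].
W × t → [L^2 M T^-1] ✗
W ÷ t → [L^2 M T^-3] ✓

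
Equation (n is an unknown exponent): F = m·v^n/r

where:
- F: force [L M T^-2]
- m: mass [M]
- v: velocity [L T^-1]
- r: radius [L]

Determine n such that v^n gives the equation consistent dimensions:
n = 2

F has dimensions [L M T^-2]; v has dimensions [L T^-1].
The rest of the RHS has dimensions [L^-1 M], so v^n must supply [L^2 T^-2].
With n = 2: m·v^2/r has dimensions [L M T^-2], matching the LHS ✓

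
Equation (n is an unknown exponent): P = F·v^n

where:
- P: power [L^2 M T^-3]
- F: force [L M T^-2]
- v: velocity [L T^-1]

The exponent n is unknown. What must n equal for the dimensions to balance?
n = 1

P has dimensions [L^2 M T^-3]; v has dimensions [L T^-1].
The rest of the RHS has dimensions [L M T^-2], so v^n must supply [L T^-1].
With n = 1: F·v^1 has dimensions [L^2 M T^-3], matching the LHS ✓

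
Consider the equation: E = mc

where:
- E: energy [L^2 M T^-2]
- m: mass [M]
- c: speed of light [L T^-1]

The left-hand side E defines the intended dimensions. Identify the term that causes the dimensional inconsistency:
The right-hand side term mc

E has dimensions [L^2 M T^-2], but mc has dimensions [L M T^-1], so the term mc is dimensionally wrong for E.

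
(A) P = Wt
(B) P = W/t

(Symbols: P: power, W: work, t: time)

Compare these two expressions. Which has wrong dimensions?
(A)

(A) P = Wt: LHS [L^2 M T^-3], RHS [L^2 M T^-1] ✗
(B) P = W/t: LHS [L^2 M T^-3], RHS [L^2 M T^-3] ✓

Expression (A) P = Wt is dimensionally incorrect.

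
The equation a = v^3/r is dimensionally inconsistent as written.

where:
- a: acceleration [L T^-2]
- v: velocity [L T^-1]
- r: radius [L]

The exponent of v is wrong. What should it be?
The exponent of v should be 2: a = v^2/r

The LHS a has dimensions [L T^-2]; v has dimensions [L T^-1].
As written, the RHS v^3/r (exponent 3 on v) has dimensions [L^2 T^-3], which does not match.
With exponent 2, the RHS v^2/r has dimensions [L T^-2], matching the LHS.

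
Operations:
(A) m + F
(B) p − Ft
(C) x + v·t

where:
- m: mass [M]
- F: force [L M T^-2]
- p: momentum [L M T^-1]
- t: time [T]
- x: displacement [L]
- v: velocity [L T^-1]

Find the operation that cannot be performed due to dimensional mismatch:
(A) m + F

(A) m + F: m [M] and F [L M T^-2] — different dimensions cannot be added/subtracted ✗
(B) p − Ft: p [L M T^-1] and Ft [L M T^-1] — same dimensions ✓
(C) x + v·t: x [L] and v·t [L] — same dimensions ✓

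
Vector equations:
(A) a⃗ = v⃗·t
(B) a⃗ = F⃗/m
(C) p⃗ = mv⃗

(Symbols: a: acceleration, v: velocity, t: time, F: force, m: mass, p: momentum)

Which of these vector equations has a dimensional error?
(A) a⃗ = v⃗·t

(A) a⃗ = v⃗·t: LHS [L T^-2], RHS [L] ✗ — acceleration is velocity per time; should be v⃗/t
(B) a⃗ = F⃗/m: LHS [L T^-2], RHS [L T^-2] ✓ — force (vector) divided by mass (scalar)
(C) p⃗ = mv⃗: LHS [L M T^-1], RHS [L M T^-1] ✓ — mass (scalar) times velocity (vector)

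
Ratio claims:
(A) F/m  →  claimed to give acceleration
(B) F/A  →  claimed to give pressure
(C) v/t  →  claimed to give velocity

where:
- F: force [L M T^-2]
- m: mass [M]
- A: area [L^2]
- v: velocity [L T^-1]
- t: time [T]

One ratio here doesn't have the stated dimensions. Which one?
(C) v/t does not give velocity

(A) F/m: [L T^-2] = acceleration [L T^-2] ✓
(B) F/A: [L^-1 M T^-2] = pressure [L^-1 M T^-2] ✓
(C) v/t: [L T^-2] ≠ velocity [L T^-1] ✗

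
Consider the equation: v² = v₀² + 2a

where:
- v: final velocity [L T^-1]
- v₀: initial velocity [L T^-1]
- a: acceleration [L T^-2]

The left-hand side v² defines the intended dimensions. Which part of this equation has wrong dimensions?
The term 2a

Checking each RHS term against the LHS:
- v₀²: [L^2 T^-2] — matches v² [L^2 T^-2] ✓
- 2a: [L T^-2] — does NOT match v² [L^2 T^-2] ✗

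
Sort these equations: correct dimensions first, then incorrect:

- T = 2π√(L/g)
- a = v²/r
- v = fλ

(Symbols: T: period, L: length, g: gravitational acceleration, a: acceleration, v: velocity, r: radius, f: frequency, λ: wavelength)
Dimensionally correct: T = 2π√(L/g), a = v²/r, v = fλ
Dimensionally incorrect: none
Ordered (correct first, then incorrect): T = 2π√(L/g), a = v²/r, v = fλ

- T = 2π√(L/g): LHS [T], RHS [T] → correct ✓
- a = v²/r: LHS [L T^-2], RHS [L T^-2] → correct ✓
- v = fλ: LHS [L T^-1], RHS [L T^-1] → correct ✓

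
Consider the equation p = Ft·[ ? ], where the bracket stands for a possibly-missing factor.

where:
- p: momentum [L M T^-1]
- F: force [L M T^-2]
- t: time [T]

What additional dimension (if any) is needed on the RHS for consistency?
Nothing is missing — the bracketed factor must be dimensionless.

p has dimensions [L M T^-1] and Ft already has dimensions [L M T^-1], so p = Ft is dimensionally complete.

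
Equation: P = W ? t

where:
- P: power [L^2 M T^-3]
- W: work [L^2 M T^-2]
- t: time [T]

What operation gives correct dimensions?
division (÷): P = W ÷ t

P [L^2 M T^-3]; W [L^2 M T^-2]; t [T].
W × t → [L^2 M T^-1] ✗
W ÷ t → [L^2 M T^-3] ✓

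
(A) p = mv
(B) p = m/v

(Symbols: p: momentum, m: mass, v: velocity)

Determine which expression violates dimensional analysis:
(B)

(A) p = mv: LHS [L M T^-1], RHS [L M T^-1] ✓
(B) p = m/v: LHS [L M T^-1], RHS [L^-1 M T] ✗

Expression (B) p = m/v is dimensionally incorrect.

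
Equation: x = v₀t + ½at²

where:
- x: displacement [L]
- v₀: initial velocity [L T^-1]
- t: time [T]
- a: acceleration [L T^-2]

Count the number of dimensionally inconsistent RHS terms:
0

LHS x: [L]
- v₀t: [L] ✓
- ½at²: [L] ✓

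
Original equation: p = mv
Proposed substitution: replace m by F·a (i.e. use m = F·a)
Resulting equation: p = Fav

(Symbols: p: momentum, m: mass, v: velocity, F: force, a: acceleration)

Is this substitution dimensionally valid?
No

[m] = [M] and [F·a] = [L^2 M T^-4]. These differ, so the substitution replaces a quantity by one of different dimensions and the result p = Fav has LHS [L M T^-1] vs RHS [L^3 M T^-5] — inconsistent.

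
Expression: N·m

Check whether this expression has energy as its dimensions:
Yes

The expression N·m has dimensions [L^2 M T^-2], which is exactly energy [L^2 M T^-2].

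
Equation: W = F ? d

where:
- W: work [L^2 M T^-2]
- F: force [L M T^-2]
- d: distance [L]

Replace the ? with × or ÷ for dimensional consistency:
multiplication (×): W = F × d

W [L^2 M T^-2]; F [L M T^-2]; d [L].
F × d → [L^2 M T^-2] ✓
F ÷ d → [M T^-2] ✗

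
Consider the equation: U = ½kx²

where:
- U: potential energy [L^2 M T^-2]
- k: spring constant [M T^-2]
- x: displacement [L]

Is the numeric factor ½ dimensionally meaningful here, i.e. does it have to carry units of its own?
No

U has dimensions [L^2 M T^-2] and kx² already has dimensions [L^2 M T^-2], so the equation balances without ½ contributing any dimensions. ½ is a pure (dimensionless) number; changing or removing it would not affect dimensional consistency.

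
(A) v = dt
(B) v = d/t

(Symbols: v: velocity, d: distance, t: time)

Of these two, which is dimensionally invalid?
(A)

(A) v = dt: LHS [L T^-1], RHS [L T] ✗
(B) v = d/t: LHS [L T^-1], RHS [L T^-1] ✓

Expression (A) v = dt is dimensionally incorrect.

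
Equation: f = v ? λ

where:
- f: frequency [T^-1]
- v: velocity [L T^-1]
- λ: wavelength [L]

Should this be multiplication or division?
division (÷): f = v ÷ λ

f [T^-1]; v [L T^-1]; λ [L].
v × λ → [L^2 T^-1] ✗
v ÷ λ → [T^-1] ✓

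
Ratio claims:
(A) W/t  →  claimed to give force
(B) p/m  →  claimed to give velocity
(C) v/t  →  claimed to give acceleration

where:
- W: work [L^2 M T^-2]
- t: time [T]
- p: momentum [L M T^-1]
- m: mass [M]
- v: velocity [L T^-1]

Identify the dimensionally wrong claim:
(A) W/t does not give force

(A) W/t: [L^2 M T^-3] ≠ force [L M T^-2] ✗
(B) p/m: [L T^-1] = velocity [L T^-1] ✓
(C) v/t: [L T^-2] = acceleration [L T^-2] ✓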